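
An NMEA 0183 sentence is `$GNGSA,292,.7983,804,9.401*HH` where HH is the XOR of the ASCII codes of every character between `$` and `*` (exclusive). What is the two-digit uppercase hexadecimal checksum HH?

50

XOR the ASCII codes of the payload characters:
  'G' = 0x47 → acc = 0x47
  'N' = 0x4E → acc = 0x09
  'G' = 0x47 → acc = 0x4E
  'S' = 0x53 → acc = 0x1D
  'A' = 0x41 → acc = 0x5C
  ',' = 0x2C → acc = 0x70
  '2' = 0x32 → acc = 0x42
  '9' = 0x39 → acc = 0x7B
  '2' = 0x32 → acc = 0x49
  ',' = 0x2C → acc = 0x65
  '.' = 0x2E → acc = 0x4B
  '7' = 0x37 → acc = 0x7C
  '9' = 0x39 → acc = 0x45
  '8' = 0x38 → acc = 0x7D
  '3' = 0x33 → acc = 0x4E
  ',' = 0x2C → acc = 0x62
  '8' = 0x38 → acc = 0x5A
  '0' = 0x30 → acc = 0x6A
  '4' = 0x34 → acc = 0x5E
  ',' = 0x2C → acc = 0x72
  '9' = 0x39 → acc = 0x4B
  '.' = 0x2E → acc = 0x65
  '4' = 0x34 → acc = 0x51
  '0' = 0x30 → acc = 0x61
  '1' = 0x31 → acc = 0x50
Checksum = 0x50.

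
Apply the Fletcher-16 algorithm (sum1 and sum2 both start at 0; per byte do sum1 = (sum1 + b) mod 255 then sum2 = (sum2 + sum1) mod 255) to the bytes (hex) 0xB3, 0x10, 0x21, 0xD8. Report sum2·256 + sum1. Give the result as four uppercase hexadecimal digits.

1ABD

Running sums (mod 255):
  after byte 0 (0xB3): sum1=179, sum2=179
  after byte 1 (0x10): sum1=195, sum2=119
  after byte 2 (0x21): sum1=228, sum2=92
  after byte 3 (0xD8): sum1=189, sum2=26
Checksum = sum2·256 + sum1 = 26·256 + 189 = 6845 = 0x1ABD.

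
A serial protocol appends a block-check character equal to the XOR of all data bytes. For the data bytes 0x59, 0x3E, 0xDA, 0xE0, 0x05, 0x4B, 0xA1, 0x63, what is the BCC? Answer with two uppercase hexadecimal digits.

D1

XOR the bytes together:
  start with 0x59
  0x59 ⊕ 0x3E = 0x67
  0x67 ⊕ 0xDA = 0xBD
  0xBD ⊕ 0xE0 = 0x5D
  0x5D ⊕ 0x05 = 0x58
  0x58 ⊕ 0x4B = 0x13
  0x13 ⊕ 0xA1 = 0xB2
  0xB2 ⊕ 0x63 = 0xD1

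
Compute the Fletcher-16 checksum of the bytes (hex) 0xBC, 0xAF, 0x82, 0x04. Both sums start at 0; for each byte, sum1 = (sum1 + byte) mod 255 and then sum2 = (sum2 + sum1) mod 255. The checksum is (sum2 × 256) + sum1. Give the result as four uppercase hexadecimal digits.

Running sums (mod 255):
  after byte 0 (0xBC): sum1=188, sum2=188
  after byte 1 (0xAF): sum1=108, sum2=41
  after byte 2 (0x82): sum1=238, sum2=24
  after byte 3 (0x04): sum1=242, sum2=11
Checksum = sum2·256 + sum1 = 11·256 + 242 = 3058 = 0x0BF2.

0BF2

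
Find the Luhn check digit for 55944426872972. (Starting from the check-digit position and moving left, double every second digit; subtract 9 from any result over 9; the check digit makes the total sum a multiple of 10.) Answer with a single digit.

5

Partial digits right→left: 2 7 9 2 7 8 6 2 4 4 4 9 5 5
Double every second digit counting from the check-digit position (so the 1st, 3rd, 5th, ... of the partial from the right).
  doubled (with −9 where >9): 4 9 5 3 8 8 1 → sum 38
  kept as-is: 7 2 8 2 4 9 5 → sum 37
Total = 38 + 37 = 75.
Check digit = (10 − (75 mod 10)) mod 10 = 5.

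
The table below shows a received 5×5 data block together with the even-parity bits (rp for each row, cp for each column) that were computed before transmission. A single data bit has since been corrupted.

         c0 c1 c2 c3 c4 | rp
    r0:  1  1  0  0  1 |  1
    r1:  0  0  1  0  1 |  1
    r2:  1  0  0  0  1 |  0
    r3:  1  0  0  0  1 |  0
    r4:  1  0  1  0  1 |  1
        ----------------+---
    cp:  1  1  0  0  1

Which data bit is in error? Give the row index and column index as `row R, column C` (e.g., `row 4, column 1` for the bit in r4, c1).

Recompute each row's even parity and compare to rp:
  r0: data parity 1, sent rp 1 → ok
  r1: data parity 0, sent rp 1 → mismatch
  r2: data parity 0, sent rp 0 → ok
  r3: data parity 0, sent rp 0 → ok
  r4: data parity 1, sent rp 1 → ok
Recompute each column's even parity and compare to cp:
  c0: data parity 0, sent cp 1 → mismatch
  c1: data parity 1, sent cp 1 → ok
  c2: data parity 0, sent cp 0 → ok
  c3: data parity 0, sent cp 0 → ok
  c4: data parity 1, sent cp 1 → ok
Exactly one row (r1) and one column (c0) fail → the flipped bit is at their intersection.

row 1, column 0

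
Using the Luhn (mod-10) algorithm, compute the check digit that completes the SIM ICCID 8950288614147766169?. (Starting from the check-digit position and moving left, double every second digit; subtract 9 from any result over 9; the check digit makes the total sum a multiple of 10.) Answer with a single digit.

Partial digits right→left: 9 6 1 6 6 7 7 4 1 4 1 6 8 8 2 0 5 9 8
Double every second digit counting from the check-digit position (so the 1st, 3rd, 5th, ... of the partial from the right).
  doubled (with −9 where >9): 9 2 3 5 2 2 7 4 1 7 → sum 42
  kept as-is: 6 6 7 4 4 6 8 0 9 → sum 50
Total = 42 + 50 = 92.
Check digit = (10 − (92 mod 10)) mod 10 = 8.

8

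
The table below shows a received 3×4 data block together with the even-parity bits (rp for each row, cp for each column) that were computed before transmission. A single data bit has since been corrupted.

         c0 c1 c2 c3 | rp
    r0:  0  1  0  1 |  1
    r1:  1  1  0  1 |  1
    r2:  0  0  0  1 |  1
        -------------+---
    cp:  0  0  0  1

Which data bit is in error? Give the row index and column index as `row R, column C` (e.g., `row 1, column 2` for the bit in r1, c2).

Recompute each row's even parity and compare to rp:
  r0: data parity 0, sent rp 1 → mismatch
  r1: data parity 1, sent rp 1 → ok
  r2: data parity 1, sent rp 1 → ok
Recompute each column's even parity and compare to cp:
  c0: data parity 1, sent cp 0 → mismatch
  c1: data parity 0, sent cp 0 → ok
  c2: data parity 0, sent cp 0 → ok
  c3: data parity 1, sent cp 1 → ok
Exactly one row (r0) and one column (c0) fail → the flipped bit is at their intersection.

row 0, column 0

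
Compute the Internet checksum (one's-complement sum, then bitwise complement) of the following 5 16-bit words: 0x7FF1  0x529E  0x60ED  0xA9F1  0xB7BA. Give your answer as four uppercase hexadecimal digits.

One's-complement addition (fold any carry out of bit 15 back into bit 0):
  0x7FF1 + 0x529E = 0x0D28F
  0xD28F + 0x60ED = 0x1337C → wrap carry → 0x337D
  0x337D + 0xA9F1 = 0x0DD6E
  0xDD6E + 0xB7BA = 0x19528 → wrap carry → 0x9529
One's-complement sum = 0x9529.
Checksum = ~0x9529 & 0xFFFF = 0x6AD6.

6AD6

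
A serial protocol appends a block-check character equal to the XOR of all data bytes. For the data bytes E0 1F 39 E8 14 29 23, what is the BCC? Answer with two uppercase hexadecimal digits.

30

XOR the bytes together:
  start with 0xE0
  0xE0 ⊕ 0x1F = 0xFF
  0xFF ⊕ 0x39 = 0xC6
  0xC6 ⊕ 0xE8 = 0x2E
  0x2E ⊕ 0x14 = 0x3A
  0x3A ⊕ 0x29 = 0x13
  0x13 ⊕ 0x23 = 0x30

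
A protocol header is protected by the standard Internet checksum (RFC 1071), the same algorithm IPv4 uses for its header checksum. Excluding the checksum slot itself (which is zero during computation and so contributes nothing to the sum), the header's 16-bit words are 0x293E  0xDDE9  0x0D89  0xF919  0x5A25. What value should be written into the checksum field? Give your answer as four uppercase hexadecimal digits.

980F

One's-complement addition (fold any carry out of bit 15 back into bit 0):
  0x293E + 0xDDE9 = 0x10727 → wrap carry → 0x0728
  0x0728 + 0x0D89 = 0x014B1
  0x14B1 + 0xF919 = 0x10DCA → wrap carry → 0x0DCB
  0x0DCB + 0x5A25 = 0x067F0
One's-complement sum = 0x67F0.
Checksum = ~0x67F0 & 0xFFFF = 0x980F.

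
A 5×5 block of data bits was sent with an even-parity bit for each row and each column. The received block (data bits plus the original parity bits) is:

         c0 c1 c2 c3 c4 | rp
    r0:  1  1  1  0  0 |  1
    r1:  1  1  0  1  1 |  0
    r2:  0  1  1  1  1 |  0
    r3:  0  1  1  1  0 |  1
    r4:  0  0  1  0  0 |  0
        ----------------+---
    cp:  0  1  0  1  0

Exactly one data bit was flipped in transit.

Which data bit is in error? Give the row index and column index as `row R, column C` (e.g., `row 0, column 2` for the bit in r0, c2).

Recompute each row's even parity and compare to rp:
  r0: data parity 1, sent rp 1 → ok
  r1: data parity 0, sent rp 0 → ok
  r2: data parity 0, sent rp 0 → ok
  r3: data parity 1, sent rp 1 → ok
  r4: data parity 1, sent rp 0 → mismatch
Recompute each column's even parity and compare to cp:
  c0: data parity 0, sent cp 0 → ok
  c1: data parity 0, sent cp 1 → mismatch
  c2: data parity 0, sent cp 0 → ok
  c3: data parity 1, sent cp 1 → ok
  c4: data parity 0, sent cp 0 → ok
Exactly one row (r4) and one column (c1) fail → the flipped bit is at their intersection.

row 4, column 1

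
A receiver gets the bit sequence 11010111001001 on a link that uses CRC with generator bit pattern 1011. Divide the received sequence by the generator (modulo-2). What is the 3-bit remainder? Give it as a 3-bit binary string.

101

Modulo-2 division of 11010111001001 by 1011:
  pos 0: 1101 XOR 1011 = 0110
  pos 1: 1100 XOR 1011 = 0111
  pos 2: 1111 XOR 1011 = 0100
  pos 3: 1001 XOR 1011 = 0010
  pos 5: 1010 XOR 1011 = 0001
  pos 8: 1010 XOR 1011 = 0001
Remainder = 101 (nonzero — an error is detected).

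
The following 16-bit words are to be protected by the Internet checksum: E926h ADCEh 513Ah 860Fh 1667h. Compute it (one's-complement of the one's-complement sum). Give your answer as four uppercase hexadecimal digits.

7B59

One's-complement addition (fold any carry out of bit 15 back into bit 0):
  0xE926 + 0xADCE = 0x196F4 → wrap carry → 0x96F5
  0x96F5 + 0x513A = 0x0E82F
  0xE82F + 0x860F = 0x16E3E → wrap carry → 0x6E3F
  0x6E3F + 0x1667 = 0x084A6
One's-complement sum = 0x84A6.
Checksum = ~0x84A6 & 0xFFFF = 0x7B59.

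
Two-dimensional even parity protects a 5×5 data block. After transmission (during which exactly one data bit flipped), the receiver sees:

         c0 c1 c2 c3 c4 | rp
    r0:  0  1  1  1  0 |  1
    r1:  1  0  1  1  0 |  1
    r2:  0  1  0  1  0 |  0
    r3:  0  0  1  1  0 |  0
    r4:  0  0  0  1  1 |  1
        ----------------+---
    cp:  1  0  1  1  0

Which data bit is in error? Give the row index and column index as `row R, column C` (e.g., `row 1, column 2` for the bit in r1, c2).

row 4, column 4

Recompute each row's even parity and compare to rp:
  r0: data parity 1, sent rp 1 → ok
  r1: data parity 1, sent rp 1 → ok
  r2: data parity 0, sent rp 0 → ok
  r3: data parity 0, sent rp 0 → ok
  r4: data parity 0, sent rp 1 → mismatch
Recompute each column's even parity and compare to cp:
  c0: data parity 1, sent cp 1 → ok
  c1: data parity 0, sent cp 0 → ok
  c2: data parity 1, sent cp 1 → ok
  c3: data parity 1, sent cp 1 → ok
  c4: data parity 1, sent cp 0 → mismatch
Exactly one row (r4) and one column (c4) fail → the flipped bit is at their intersection.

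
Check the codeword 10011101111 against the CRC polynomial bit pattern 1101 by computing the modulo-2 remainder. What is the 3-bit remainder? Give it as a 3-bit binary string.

011

Modulo-2 division of 10011101111 by 1101:
  pos 0: 1001 XOR 1101 = 0100
  pos 1: 1001 XOR 1101 = 0100
  pos 2: 1001 XOR 1101 = 0100
  pos 3: 1000 XOR 1101 = 0101
  pos 4: 1011 XOR 1101 = 0110
  pos 5: 1101 XOR 1101 = 0000
Remainder = 011 (nonzero — an error is detected).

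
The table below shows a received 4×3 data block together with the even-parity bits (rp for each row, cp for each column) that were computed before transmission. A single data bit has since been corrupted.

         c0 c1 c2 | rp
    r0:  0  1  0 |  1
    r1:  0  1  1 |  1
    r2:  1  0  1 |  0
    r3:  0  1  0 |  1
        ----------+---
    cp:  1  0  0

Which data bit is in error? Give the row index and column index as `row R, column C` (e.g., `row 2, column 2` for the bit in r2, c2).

row 1, column 1

Recompute each row's even parity and compare to rp:
  r0: data parity 1, sent rp 1 → ok
  r1: data parity 0, sent rp 1 → mismatch
  r2: data parity 0, sent rp 0 → ok
  r3: data parity 1, sent rp 1 → ok
Recompute each column's even parity and compare to cp:
  c0: data parity 1, sent cp 1 → ok
  c1: data parity 1, sent cp 0 → mismatch
  c2: data parity 0, sent cp 0 → ok
Exactly one row (r1) and one column (c1) fail → the flipped bit is at their intersection.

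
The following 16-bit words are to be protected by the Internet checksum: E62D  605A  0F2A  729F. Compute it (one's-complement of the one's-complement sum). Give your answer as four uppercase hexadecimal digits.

37AE

One's-complement addition (fold any carry out of bit 15 back into bit 0):
  0xE62D + 0x605A = 0x14687 → wrap carry → 0x4688
  0x4688 + 0x0F2A = 0x055B2
  0x55B2 + 0x729F = 0x0C851
One's-complement sum = 0xC851.
Checksum = ~0xC851 & 0xFFFF = 0x37AE.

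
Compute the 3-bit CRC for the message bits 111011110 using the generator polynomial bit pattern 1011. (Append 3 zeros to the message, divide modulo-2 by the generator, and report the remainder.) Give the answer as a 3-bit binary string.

100

Append 3 zeros: 111011110000. Divide by 1011 (XOR where the leading bit is 1):
  pos 0: 1110 XOR 1011 = 0101
  pos 1: 1011 XOR 1011 = 0000
  pos 5: 1110 XOR 1011 = 0101
  pos 6: 1010 XOR 1011 = 0001
Remainder (last 3 bits) = 100. This is the CRC / FCS.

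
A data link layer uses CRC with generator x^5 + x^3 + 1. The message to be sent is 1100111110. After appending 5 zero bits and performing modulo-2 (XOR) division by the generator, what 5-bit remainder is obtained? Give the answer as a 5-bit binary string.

11101

Append 5 zeros: 110011111000000. Divide by 101001 (XOR where the leading bit is 1):
  pos 0: 110011 XOR 101001 = 011010
  pos 1: 110101 XOR 101001 = 011100
  pos 2: 111001 XOR 101001 = 010000
  pos 3: 100001 XOR 101001 = 001000
  pos 5: 100000 XOR 101001 = 001001
  pos 7: 100100 XOR 101001 = 001101
  pos 9: 110100 XOR 101001 = 011101
Remainder (last 5 bits) = 11101. This is the CRC / FCS.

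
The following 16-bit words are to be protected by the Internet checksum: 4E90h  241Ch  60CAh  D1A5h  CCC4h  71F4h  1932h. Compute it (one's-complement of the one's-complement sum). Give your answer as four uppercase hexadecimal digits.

02F8

One's-complement addition (fold any carry out of bit 15 back into bit 0):
  0x4E90 + 0x241C = 0x072AC
  0x72AC + 0x60CA = 0x0D376
  0xD376 + 0xD1A5 = 0x1A51B → wrap carry → 0xA51C
  0xA51C + 0xCCC4 = 0x171E0 → wrap carry → 0x71E1
  0x71E1 + 0x71F4 = 0x0E3D5
  0xE3D5 + 0x1932 = 0x0FD07
One's-complement sum = 0xFD07.
Checksum = ~0xFD07 & 0xFFFF = 0x02F8.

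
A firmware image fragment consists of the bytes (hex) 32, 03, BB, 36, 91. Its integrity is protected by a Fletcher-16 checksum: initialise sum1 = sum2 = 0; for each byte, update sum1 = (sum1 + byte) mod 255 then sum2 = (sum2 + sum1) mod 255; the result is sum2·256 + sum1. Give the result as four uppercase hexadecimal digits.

38B8

Running sums (mod 255):
  after byte 0 (32): sum1=50, sum2=50
  after byte 1 (03): sum1=53, sum2=103
  after byte 2 (BB): sum1=240, sum2=88
  after byte 3 (36): sum1=39, sum2=127
  after byte 4 (91): sum1=184, sum2=56
Checksum = sum2·256 + sum1 = 56·256 + 184 = 14520 = 0x38B8.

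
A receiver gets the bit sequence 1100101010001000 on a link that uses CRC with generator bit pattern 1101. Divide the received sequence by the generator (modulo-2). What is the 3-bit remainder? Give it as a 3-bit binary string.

Modulo-2 division of 1100101010001000 by 1101:
  pos 0: 1100 XOR 1101 = 0001
  pos 3: 1101 XOR 1101 = 0000
  pos 8: 1000 XOR 1101 = 0101
  pos 9: 1011 XOR 1101 = 0110
  pos 10: 1100 XOR 1101 = 0001
Remainder = 100 (nonzero — an error is detected).

100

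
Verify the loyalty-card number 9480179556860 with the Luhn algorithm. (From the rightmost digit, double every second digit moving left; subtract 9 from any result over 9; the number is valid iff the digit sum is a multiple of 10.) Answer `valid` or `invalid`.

From the right, keep odd positions and double even positions (subtract 9 from any doubled value over 9):
  doubled (positions 2,4,...): 3 3 1 5 0 8 → sum 20
  kept (positions 1,3,...): 0 8 5 9 1 8 9 → sum 40
Total = 60.
60 mod 10 = 0, so the number is valid.

valid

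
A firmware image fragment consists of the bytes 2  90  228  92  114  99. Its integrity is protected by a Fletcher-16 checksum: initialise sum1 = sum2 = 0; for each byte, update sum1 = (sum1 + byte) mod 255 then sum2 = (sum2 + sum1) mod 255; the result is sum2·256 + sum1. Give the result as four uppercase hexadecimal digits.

C073

Running sums (mod 255):
  after byte 0 (2): sum1=2, sum2=2
  after byte 1 (90): sum1=92, sum2=94
  after byte 2 (228): sum1=65, sum2=159
  after byte 3 (92): sum1=157, sum2=61
  after byte 4 (114): sum1=16, sum2=77
  after byte 5 (99): sum1=115, sum2=192
Checksum = sum2·256 + sum1 = 192·256 + 115 = 49267 = 0xC073.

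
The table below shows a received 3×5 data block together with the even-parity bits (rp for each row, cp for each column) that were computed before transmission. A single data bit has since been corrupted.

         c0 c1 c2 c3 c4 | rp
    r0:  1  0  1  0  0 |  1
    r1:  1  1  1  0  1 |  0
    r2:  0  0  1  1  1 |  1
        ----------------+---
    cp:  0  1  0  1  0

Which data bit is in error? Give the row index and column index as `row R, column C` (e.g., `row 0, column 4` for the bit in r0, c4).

Recompute each row's even parity and compare to rp:
  r0: data parity 0, sent rp 1 → mismatch
  r1: data parity 0, sent rp 0 → ok
  r2: data parity 1, sent rp 1 → ok
Recompute each column's even parity and compare to cp:
  c0: data parity 0, sent cp 0 → ok
  c1: data parity 1, sent cp 1 → ok
  c2: data parity 1, sent cp 0 → mismatch
  c3: data parity 1, sent cp 1 → ok
  c4: data parity 0, sent cp 0 → ok
Exactly one row (r0) and one column (c2) fail → the flipped bit is at their intersection.

row 0, column 2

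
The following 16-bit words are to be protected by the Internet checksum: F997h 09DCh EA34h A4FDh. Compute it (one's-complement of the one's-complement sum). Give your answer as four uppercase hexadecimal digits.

One's-complement addition (fold any carry out of bit 15 back into bit 0):
  0xF997 + 0x09DC = 0x10373 → wrap carry → 0x0374
  0x0374 + 0xEA34 = 0x0EDA8
  0xEDA8 + 0xA4FD = 0x192A5 → wrap carry → 0x92A6
One's-complement sum = 0x92A6.
Checksum = ~0x92A6 & 0xFFFF = 0x6D59.

6D59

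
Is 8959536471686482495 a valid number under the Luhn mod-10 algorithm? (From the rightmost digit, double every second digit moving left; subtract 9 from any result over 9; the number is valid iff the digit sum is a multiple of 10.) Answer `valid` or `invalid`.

From the right, keep odd positions and double even positions (subtract 9 from any doubled value over 9):
  doubled (positions 2,4,...): 9 4 8 7 2 8 6 9 9 → sum 62
  kept (positions 1,3,...): 5 4 8 6 6 7 6 5 5 8 → sum 60
Total = 122.
122 mod 10 = 2, so the number is invalid.

invalid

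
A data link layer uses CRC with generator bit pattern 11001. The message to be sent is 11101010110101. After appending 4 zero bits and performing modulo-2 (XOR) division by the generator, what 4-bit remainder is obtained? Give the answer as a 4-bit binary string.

Append 4 zeros: 111010101101010000. Divide by 11001 (XOR where the leading bit is 1):
  pos 0: 11101 XOR 11001 = 00100
  pos 2: 10001 XOR 11001 = 01000
  pos 3: 10000 XOR 11001 = 01001
  pos 4: 10011 XOR 11001 = 01010
  pos 5: 10101 XOR 11001 = 01100
  pos 6: 11000 XOR 11001 = 00001
  pos 10: 11010 XOR 11001 = 00011
  pos 13: 11000 XOR 11001 = 00001
Remainder (last 4 bits) = 0001. This is the CRC / FCS.

0001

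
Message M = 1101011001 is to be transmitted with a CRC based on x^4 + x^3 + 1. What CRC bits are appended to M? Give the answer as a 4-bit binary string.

Append 4 zeros: 11010110010000. Divide by 11001 (XOR where the leading bit is 1):
  pos 0: 11010 XOR 11001 = 00011
  pos 3: 11110 XOR 11001 = 00111
  pos 5: 11101 XOR 11001 = 00100
  pos 7: 10000 XOR 11001 = 01001
  pos 8: 10010 XOR 11001 = 01011
  pos 9: 10110 XOR 11001 = 01111
Remainder (last 4 bits) = 1111. This is the CRC / FCS.

1111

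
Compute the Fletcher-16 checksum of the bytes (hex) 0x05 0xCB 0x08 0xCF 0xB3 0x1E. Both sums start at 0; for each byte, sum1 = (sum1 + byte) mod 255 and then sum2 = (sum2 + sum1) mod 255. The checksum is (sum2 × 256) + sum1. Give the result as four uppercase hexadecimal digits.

Running sums (mod 255):
  after byte 0 (0x05): sum1=5, sum2=5
  after byte 1 (0xCB): sum1=208, sum2=213
  after byte 2 (0x08): sum1=216, sum2=174
  after byte 3 (0xCF): sum1=168, sum2=87
  after byte 4 (0xB3): sum1=92, sum2=179
  after byte 5 (0x1E): sum1=122, sum2=46
Checksum = sum2·256 + sum1 = 46·256 + 122 = 11898 = 0x2E7A.

2E7A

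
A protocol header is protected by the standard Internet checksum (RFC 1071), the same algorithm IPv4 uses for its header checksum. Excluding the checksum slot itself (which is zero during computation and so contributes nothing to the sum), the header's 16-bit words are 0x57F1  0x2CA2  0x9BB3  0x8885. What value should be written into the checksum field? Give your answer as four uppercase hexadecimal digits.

5733

One's-complement addition (fold any carry out of bit 15 back into bit 0):
  0x57F1 + 0x2CA2 = 0x08493
  0x8493 + 0x9BB3 = 0x12046 → wrap carry → 0x2047
  0x2047 + 0x8885 = 0x0A8CC
One's-complement sum = 0xA8CC.
Checksum = ~0xA8CC & 0xFFFF = 0x5733.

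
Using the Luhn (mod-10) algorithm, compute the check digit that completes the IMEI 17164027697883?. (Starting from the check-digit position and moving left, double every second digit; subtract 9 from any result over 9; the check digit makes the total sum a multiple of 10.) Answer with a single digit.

6

Partial digits right→left: 3 8 8 7 9 6 7 2 0 4 6 1 7 1
Double every second digit counting from the check-digit position (so the 1st, 3rd, 5th, ... of the partial from the right).
  doubled (with −9 where >9): 6 7 9 5 0 3 5 → sum 35
  kept as-is: 8 7 6 2 4 1 1 → sum 29
Total = 35 + 29 = 64.
Check digit = (10 − (64 mod 10)) mod 10 = 6.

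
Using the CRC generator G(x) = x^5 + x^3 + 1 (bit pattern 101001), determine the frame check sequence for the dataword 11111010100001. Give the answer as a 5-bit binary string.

Append 5 zeros: 1111101010000100000. Divide by 101001 (XOR where the leading bit is 1):
  pos 0: 111110 XOR 101001 = 010111
  pos 1: 101111 XOR 101001 = 000110
  pos 4: 110010 XOR 101001 = 011011
  pos 5: 110110 XOR 101001 = 011111
  pos 6: 111110 XOR 101001 = 010111
  pos 7: 101110 XOR 101001 = 000111
  pos 10: 111100 XOR 101001 = 010101
  pos 11: 101010 XOR 101001 = 000011
Remainder (last 5 bits) = 01100. This is the CRC / FCS.

01100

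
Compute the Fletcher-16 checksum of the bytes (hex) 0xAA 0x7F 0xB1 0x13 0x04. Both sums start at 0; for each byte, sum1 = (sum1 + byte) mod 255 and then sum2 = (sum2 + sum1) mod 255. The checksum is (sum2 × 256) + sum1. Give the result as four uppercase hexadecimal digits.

Running sums (mod 255):
  after byte 0 (0xAA): sum1=170, sum2=170
  after byte 1 (0x7F): sum1=42, sum2=212
  after byte 2 (0xB1): sum1=219, sum2=176
  after byte 3 (0x13): sum1=238, sum2=159
  after byte 4 (0x04): sum1=242, sum2=146
Checksum = sum2·256 + sum1 = 146·256 + 242 = 37618 = 0x92F2.

92F2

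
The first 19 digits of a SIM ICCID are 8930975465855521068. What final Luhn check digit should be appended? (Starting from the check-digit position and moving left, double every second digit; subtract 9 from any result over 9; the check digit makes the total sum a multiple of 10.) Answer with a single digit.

3

Partial digits right→left: 8 6 0 1 2 5 5 5 8 5 6 4 5 7 9 0 3 9 8
Double every second digit counting from the check-digit position (so the 1st, 3rd, 5th, ... of the partial from the right).
  doubled (with −9 where >9): 7 0 4 1 7 3 1 9 6 7 → sum 45
  kept as-is: 6 1 5 5 5 4 7 0 9 → sum 42
Total = 45 + 42 = 87.
Check digit = (10 − (87 mod 10)) mod 10 = 3.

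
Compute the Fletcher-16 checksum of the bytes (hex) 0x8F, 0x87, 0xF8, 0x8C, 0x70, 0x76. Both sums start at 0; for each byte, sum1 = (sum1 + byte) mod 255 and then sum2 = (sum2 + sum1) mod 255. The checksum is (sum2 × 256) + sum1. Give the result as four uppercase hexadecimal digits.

E383

Running sums (mod 255):
  after byte 0 (0x8F): sum1=143, sum2=143
  after byte 1 (0x87): sum1=23, sum2=166
  after byte 2 (0xF8): sum1=16, sum2=182
  after byte 3 (0x8C): sum1=156, sum2=83
  after byte 4 (0x70): sum1=13, sum2=96
  after byte 5 (0x76): sum1=131, sum2=227
Checksum = sum2·256 + sum1 = 227·256 + 131 = 58243 = 0xE383.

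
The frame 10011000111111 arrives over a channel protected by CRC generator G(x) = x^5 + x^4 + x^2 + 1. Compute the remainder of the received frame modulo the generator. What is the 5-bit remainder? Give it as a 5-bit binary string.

Modulo-2 division of 10011000111111 by 110101:
  pos 0: 100110 XOR 110101 = 010011
  pos 1: 100110 XOR 110101 = 010011
  pos 2: 100110 XOR 110101 = 010011
  pos 3: 100111 XOR 110101 = 010010
  pos 4: 100101 XOR 110101 = 010000
  pos 5: 100001 XOR 110101 = 010100
  pos 6: 101001 XOR 110101 = 011100
  pos 7: 111001 XOR 110101 = 001100
Remainder = 11001 (nonzero — an error is detected).

11001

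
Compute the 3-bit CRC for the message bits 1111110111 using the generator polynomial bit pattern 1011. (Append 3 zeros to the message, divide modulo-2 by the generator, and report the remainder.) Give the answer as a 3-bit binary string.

Append 3 zeros: 1111110111000. Divide by 1011 (XOR where the leading bit is 1):
  pos 0: 1111 XOR 1011 = 0100
  pos 1: 1001 XOR 1011 = 0010
  pos 3: 1010 XOR 1011 = 0001
  pos 6: 1111 XOR 1011 = 0100
  pos 7: 1000 XOR 1011 = 0011
  pos 9: 1100 XOR 1011 = 0111
Remainder (last 3 bits) = 111. This is the CRC / FCS.

111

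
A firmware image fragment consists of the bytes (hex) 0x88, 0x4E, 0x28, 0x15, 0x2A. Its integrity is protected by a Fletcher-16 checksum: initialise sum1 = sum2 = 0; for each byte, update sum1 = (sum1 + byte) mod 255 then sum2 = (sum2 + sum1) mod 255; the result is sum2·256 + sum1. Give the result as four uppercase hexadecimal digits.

B03E

Running sums (mod 255):
  after byte 0 (0x88): sum1=136, sum2=136
  after byte 1 (0x4E): sum1=214, sum2=95
  after byte 2 (0x28): sum1=254, sum2=94
  after byte 3 (0x15): sum1=20, sum2=114
  after byte 4 (0x2A): sum1=62, sum2=176
Checksum = sum2·256 + sum1 = 176·256 + 62 = 45118 = 0xB03E.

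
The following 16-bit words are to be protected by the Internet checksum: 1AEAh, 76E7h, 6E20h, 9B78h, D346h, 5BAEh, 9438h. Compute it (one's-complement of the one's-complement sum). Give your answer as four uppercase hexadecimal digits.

A167

One's-complement addition (fold any carry out of bit 15 back into bit 0):
  0x1AEA + 0x76E7 = 0x091D1
  0x91D1 + 0x6E20 = 0x0FFF1
  0xFFF1 + 0x9B78 = 0x19B69 → wrap carry → 0x9B6A
  0x9B6A + 0xD346 = 0x16EB0 → wrap carry → 0x6EB1
  0x6EB1 + 0x5BAE = 0x0CA5F
  0xCA5F + 0x9438 = 0x15E97 → wrap carry → 0x5E98
One's-complement sum = 0x5E98.
Checksum = ~0x5E98 & 0xFFFF = 0xA167.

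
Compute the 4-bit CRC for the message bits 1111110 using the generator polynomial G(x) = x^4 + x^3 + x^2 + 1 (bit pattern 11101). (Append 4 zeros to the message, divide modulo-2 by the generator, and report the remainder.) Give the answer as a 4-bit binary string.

Append 4 zeros: 11111100000. Divide by 11101 (XOR where the leading bit is 1):
  pos 0: 11111 XOR 11101 = 00010
  pos 3: 10100 XOR 11101 = 01001
  pos 4: 10010 XOR 11101 = 01111
  pos 5: 11110 XOR 11101 = 00011
Remainder (last 4 bits) = 0110. This is the CRC / FCS.

0110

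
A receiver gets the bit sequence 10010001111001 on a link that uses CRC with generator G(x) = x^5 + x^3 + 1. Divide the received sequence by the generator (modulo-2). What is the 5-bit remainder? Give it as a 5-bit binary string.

00100

Modulo-2 division of 10010001111001 by 101001:
  pos 0: 100100 XOR 101001 = 001101
  pos 2: 110101 XOR 101001 = 011100
  pos 3: 111001 XOR 101001 = 010000
  pos 4: 100001 XOR 101001 = 001000
  pos 6: 100010 XOR 101001 = 001011
  pos 8: 101101 XOR 101001 = 000100
Remainder = 00100 (nonzero — an error is detected).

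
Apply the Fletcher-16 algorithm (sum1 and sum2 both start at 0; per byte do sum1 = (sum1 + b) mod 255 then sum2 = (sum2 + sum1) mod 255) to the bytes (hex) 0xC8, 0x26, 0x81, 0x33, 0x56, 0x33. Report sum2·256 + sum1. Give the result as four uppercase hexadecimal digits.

F22D

Running sums (mod 255):
  after byte 0 (0xC8): sum1=200, sum2=200
  after byte 1 (0x26): sum1=238, sum2=183
  after byte 2 (0x81): sum1=112, sum2=40
  after byte 3 (0x33): sum1=163, sum2=203
  after byte 4 (0x56): sum1=249, sum2=197
  after byte 5 (0x33): sum1=45, sum2=242
Checksum = sum2·256 + sum1 = 242·256 + 45 = 61997 = 0xF22D.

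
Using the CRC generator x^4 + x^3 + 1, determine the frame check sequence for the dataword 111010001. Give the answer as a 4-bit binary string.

Append 4 zeros: 1110100010000. Divide by 11001 (XOR where the leading bit is 1):
  pos 0: 11101 XOR 11001 = 00100
  pos 2: 10000 XOR 11001 = 01001
  pos 3: 10010 XOR 11001 = 01011
  pos 4: 10111 XOR 11001 = 01110
  pos 5: 11100 XOR 11001 = 00101
  pos 7: 10100 XOR 11001 = 01101
  pos 8: 11010 XOR 11001 = 00011
Remainder (last 4 bits) = 0011. This is the CRC / FCS.

0011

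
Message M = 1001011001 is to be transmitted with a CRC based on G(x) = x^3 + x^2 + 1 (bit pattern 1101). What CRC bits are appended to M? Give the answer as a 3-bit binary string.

Append 3 zeros: 1001011001000. Divide by 1101 (XOR where the leading bit is 1):
  pos 0: 1001 XOR 1101 = 0100
  pos 1: 1000 XOR 1101 = 0101
  pos 2: 1011 XOR 1101 = 0110
  pos 3: 1101 XOR 1101 = 0000
  pos 9: 1000 XOR 1101 = 0101
Remainder (last 3 bits) = 101. This is the CRC / FCS.

101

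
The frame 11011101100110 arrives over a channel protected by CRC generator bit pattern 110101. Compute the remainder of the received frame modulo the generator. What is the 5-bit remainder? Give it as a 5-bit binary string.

10101

Modulo-2 division of 11011101100110 by 110101:
  pos 0: 110111 XOR 110101 = 000010
  pos 4: 100110 XOR 110101 = 010011
  pos 5: 100110 XOR 110101 = 010011
  pos 6: 100111 XOR 110101 = 010010
  pos 7: 100101 XOR 110101 = 010000
  pos 8: 100000 XOR 110101 = 010101
Remainder = 10101 (nonzero — an error is detected).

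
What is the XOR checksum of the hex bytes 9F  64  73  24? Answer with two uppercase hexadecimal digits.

AC

XOR the bytes together:
  start with 0x9F
  0x9F ⊕ 0x64 = 0xFB
  0xFB ⊕ 0x73 = 0x88
  0x88 ⊕ 0x24 = 0xAC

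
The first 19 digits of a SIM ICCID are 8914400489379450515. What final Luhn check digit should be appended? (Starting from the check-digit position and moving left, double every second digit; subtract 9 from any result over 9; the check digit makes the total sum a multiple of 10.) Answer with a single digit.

Partial digits right→left: 5 1 5 0 5 4 9 7 3 9 8 4 0 0 4 4 1 9 8
Double every second digit counting from the check-digit position (so the 1st, 3rd, 5th, ... of the partial from the right).
  doubled (with −9 where >9): 1 1 1 9 6 7 0 8 2 7 → sum 42
  kept as-is: 1 0 4 7 9 4 0 4 9 → sum 38
Total = 42 + 38 = 80.
Check digit = (10 − (80 mod 10)) mod 10 = 0.

0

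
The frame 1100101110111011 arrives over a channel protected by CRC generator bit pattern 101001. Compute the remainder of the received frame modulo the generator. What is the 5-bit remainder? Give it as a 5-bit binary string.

Modulo-2 division of 1100101110111011 by 101001:
  pos 0: 110010 XOR 101001 = 011011
  pos 1: 110111 XOR 101001 = 011110
  pos 2: 111101 XOR 101001 = 010100
  pos 3: 101001 XOR 101001 = 000000
  pos 10: 111011 XOR 101001 = 010010
Remainder = 10010 (nonzero — an error is detected).

10010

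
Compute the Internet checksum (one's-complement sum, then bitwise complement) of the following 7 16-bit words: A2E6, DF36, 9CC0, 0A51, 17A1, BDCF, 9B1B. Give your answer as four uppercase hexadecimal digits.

6644

One's-complement addition (fold any carry out of bit 15 back into bit 0):
  0xA2E6 + 0xDF36 = 0x1821C → wrap carry → 0x821D
  0x821D + 0x9CC0 = 0x11EDD → wrap carry → 0x1EDE
  0x1EDE + 0x0A51 = 0x0292F
  0x292F + 0x17A1 = 0x040D0
  0x40D0 + 0xBDCF = 0x0FE9F
  0xFE9F + 0x9B1B = 0x199BA → wrap carry → 0x99BB
One's-complement sum = 0x99BB.
Checksum = ~0x99BB & 0xFFFF = 0x6644.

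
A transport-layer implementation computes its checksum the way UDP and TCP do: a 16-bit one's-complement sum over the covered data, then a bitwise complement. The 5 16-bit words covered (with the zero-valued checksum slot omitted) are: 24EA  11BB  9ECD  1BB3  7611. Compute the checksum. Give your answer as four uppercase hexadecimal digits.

One's-complement addition (fold any carry out of bit 15 back into bit 0):
  0x24EA + 0x11BB = 0x036A5
  0x36A5 + 0x9ECD = 0x0D572
  0xD572 + 0x1BB3 = 0x0F125
  0xF125 + 0x7611 = 0x16736 → wrap carry → 0x6737
One's-complement sum = 0x6737.
Checksum = ~0x6737 & 0xFFFF = 0x98C8.

98C8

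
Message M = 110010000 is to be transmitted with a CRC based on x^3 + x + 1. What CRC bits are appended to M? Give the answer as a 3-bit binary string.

Append 3 zeros: 110010000000. Divide by 1011 (XOR where the leading bit is 1):
  pos 0: 1100 XOR 1011 = 0111
  pos 1: 1111 XOR 1011 = 0100
  pos 2: 1000 XOR 1011 = 0011
  pos 4: 1100 XOR 1011 = 0111
  pos 5: 1110 XOR 1011 = 0101
  pos 6: 1010 XOR 1011 = 0001
Remainder (last 3 bits) = 100. This is the CRC / FCS.

100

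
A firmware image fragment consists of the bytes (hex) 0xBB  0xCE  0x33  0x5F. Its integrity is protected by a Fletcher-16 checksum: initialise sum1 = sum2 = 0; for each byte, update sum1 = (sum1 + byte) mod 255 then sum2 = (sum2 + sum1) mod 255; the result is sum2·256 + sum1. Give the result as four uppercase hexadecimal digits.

211D

Running sums (mod 255):
  after byte 0 (0xBB): sum1=187, sum2=187
  after byte 1 (0xCE): sum1=138, sum2=70
  after byte 2 (0x33): sum1=189, sum2=4
  after byte 3 (0x5F): sum1=29, sum2=33
Checksum = sum2·256 + sum1 = 33·256 + 29 = 8477 = 0x211D.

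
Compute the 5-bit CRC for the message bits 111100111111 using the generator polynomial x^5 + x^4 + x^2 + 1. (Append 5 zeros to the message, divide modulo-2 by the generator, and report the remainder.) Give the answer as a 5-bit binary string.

Append 5 zeros: 11110011111100000. Divide by 110101 (XOR where the leading bit is 1):
  pos 0: 111100 XOR 110101 = 001001
  pos 2: 100111 XOR 110101 = 010010
  pos 3: 100101 XOR 110101 = 010000
  pos 4: 100001 XOR 110101 = 010100
  pos 5: 101001 XOR 110101 = 011100
  pos 6: 111001 XOR 110101 = 001100
  pos 8: 110000 XOR 110101 = 000101
  pos 11: 101000 XOR 110101 = 011101
Remainder (last 5 bits) = 11101. This is the CRC / FCS.

11101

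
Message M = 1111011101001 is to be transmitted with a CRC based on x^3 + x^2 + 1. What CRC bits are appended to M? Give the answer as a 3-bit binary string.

Append 3 zeros: 1111011101001000. Divide by 1101 (XOR where the leading bit is 1):
  pos 0: 1111 XOR 1101 = 0010
  pos 2: 1001 XOR 1101 = 0100
  pos 3: 1001 XOR 1101 = 0100
  pos 4: 1001 XOR 1101 = 0100
  pos 5: 1000 XOR 1101 = 0101
  pos 6: 1011 XOR 1101 = 0110
  pos 7: 1100 XOR 1101 = 0001
  pos 10: 1010 XOR 1101 = 0111
  pos 11: 1110 XOR 1101 = 0011
Remainder (last 3 bits) = 110. This is the CRC / FCS.

110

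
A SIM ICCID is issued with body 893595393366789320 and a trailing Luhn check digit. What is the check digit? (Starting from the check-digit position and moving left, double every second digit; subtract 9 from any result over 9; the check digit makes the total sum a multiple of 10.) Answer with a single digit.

Partial digits right→left: 0 2 3 9 8 7 6 6 3 3 9 3 5 9 5 3 9 8
Double every second digit counting from the check-digit position (so the 1st, 3rd, 5th, ... of the partial from the right).
  doubled (with −9 where >9): 0 6 7 3 6 9 1 1 9 → sum 42
  kept as-is: 2 9 7 6 3 3 9 3 8 → sum 50
Total = 42 + 50 = 92.
Check digit = (10 − (92 mod 10)) mod 10 = 8.

8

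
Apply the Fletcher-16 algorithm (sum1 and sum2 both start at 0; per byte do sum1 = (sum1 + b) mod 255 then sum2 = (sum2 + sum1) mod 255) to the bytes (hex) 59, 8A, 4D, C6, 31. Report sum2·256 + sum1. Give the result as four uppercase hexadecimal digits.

Running sums (mod 255):
  after byte 0 (59): sum1=89, sum2=89
  after byte 1 (8A): sum1=227, sum2=61
  after byte 2 (4D): sum1=49, sum2=110
  after byte 3 (C6): sum1=247, sum2=102
  after byte 4 (31): sum1=41, sum2=143
Checksum = sum2·256 + sum1 = 143·256 + 41 = 36649 = 0x8F29.

8F29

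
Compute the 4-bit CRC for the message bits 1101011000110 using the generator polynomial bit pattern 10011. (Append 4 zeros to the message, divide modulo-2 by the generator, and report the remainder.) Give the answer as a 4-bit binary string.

1101

Append 4 zeros: 11010110001100000. Divide by 10011 (XOR where the leading bit is 1):
  pos 0: 11010 XOR 10011 = 01001
  pos 1: 10011 XOR 10011 = 00000
  pos 6: 10001 XOR 10011 = 00010
  pos 9: 10100 XOR 10011 = 00111
  pos 11: 11100 XOR 10011 = 01111
  pos 12: 11110 XOR 10011 = 01101
Remainder (last 4 bits) = 1101. This is the CRC / FCS.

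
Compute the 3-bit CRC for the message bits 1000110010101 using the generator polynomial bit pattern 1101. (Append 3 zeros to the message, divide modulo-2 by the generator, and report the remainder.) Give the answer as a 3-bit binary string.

111

Append 3 zeros: 1000110010101000. Divide by 1101 (XOR where the leading bit is 1):
  pos 0: 1000 XOR 1101 = 0101
  pos 1: 1011 XOR 1101 = 0110
  pos 2: 1101 XOR 1101 = 0000
  pos 8: 1010 XOR 1101 = 0111
  pos 9: 1111 XOR 1101 = 0010
  pos 11: 1000 XOR 1101 = 0101
  pos 12: 1010 XOR 1101 = 0111
Remainder (last 3 bits) = 111. This is the CRC / FCS.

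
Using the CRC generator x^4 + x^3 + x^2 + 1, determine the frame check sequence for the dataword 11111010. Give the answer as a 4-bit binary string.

Append 4 zeros: 111110100000. Divide by 11101 (XOR where the leading bit is 1):
  pos 0: 11111 XOR 11101 = 00010
  pos 3: 10010 XOR 11101 = 01111
  pos 4: 11110 XOR 11101 = 00011
  pos 7: 11000 XOR 11101 = 00101
Remainder (last 4 bits) = 0101. This is the CRC / FCS.

0101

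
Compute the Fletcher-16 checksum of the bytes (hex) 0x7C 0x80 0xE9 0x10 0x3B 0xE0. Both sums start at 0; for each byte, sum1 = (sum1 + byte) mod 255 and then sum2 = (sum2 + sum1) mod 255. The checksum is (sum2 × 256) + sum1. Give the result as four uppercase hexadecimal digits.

9C13

Running sums (mod 255):
  after byte 0 (0x7C): sum1=124, sum2=124
  after byte 1 (0x80): sum1=252, sum2=121
  after byte 2 (0xE9): sum1=230, sum2=96
  after byte 3 (0x10): sum1=246, sum2=87
  after byte 4 (0x3B): sum1=50, sum2=137
  after byte 5 (0xE0): sum1=19, sum2=156
Checksum = sum2·256 + sum1 = 156·256 + 19 = 39955 = 0x9C13.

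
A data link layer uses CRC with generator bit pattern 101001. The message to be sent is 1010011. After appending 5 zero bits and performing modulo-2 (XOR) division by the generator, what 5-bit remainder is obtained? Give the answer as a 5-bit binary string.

01001

Append 5 zeros: 101001100000. Divide by 101001 (XOR where the leading bit is 1):
  pos 0: 101001 XOR 101001 = 000000
  pos 6: 100000 XOR 101001 = 001001
Remainder (last 5 bits) = 01001. This is the CRC / FCS.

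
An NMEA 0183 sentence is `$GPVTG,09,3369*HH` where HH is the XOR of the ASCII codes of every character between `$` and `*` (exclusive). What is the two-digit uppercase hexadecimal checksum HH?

XOR the ASCII codes of the payload characters:
  'G' = 0x47 → acc = 0x47
  'P' = 0x50 → acc = 0x17
  'V' = 0x56 → acc = 0x41
  'T' = 0x54 → acc = 0x15
  'G' = 0x47 → acc = 0x52
  ',' = 0x2C → acc = 0x7E
  '0' = 0x30 → acc = 0x4E
  '9' = 0x39 → acc = 0x77
  ',' = 0x2C → acc = 0x5B
  '3' = 0x33 → acc = 0x68
  '3' = 0x33 → acc = 0x5B
  '6' = 0x36 → acc = 0x6D
  '9' = 0x39 → acc = 0x54
Checksum = 0x54.

54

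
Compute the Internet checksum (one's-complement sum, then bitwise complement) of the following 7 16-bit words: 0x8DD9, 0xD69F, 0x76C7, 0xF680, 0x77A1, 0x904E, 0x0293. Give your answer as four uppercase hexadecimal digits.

One's-complement addition (fold any carry out of bit 15 back into bit 0):
  0x8DD9 + 0xD69F = 0x16478 → wrap carry → 0x6479
  0x6479 + 0x76C7 = 0x0DB40
  0xDB40 + 0xF680 = 0x1D1C0 → wrap carry → 0xD1C1
  0xD1C1 + 0x77A1 = 0x14962 → wrap carry → 0x4963
  0x4963 + 0x904E = 0x0D9B1
  0xD9B1 + 0x0293 = 0x0DC44
One's-complement sum = 0xDC44.
Checksum = ~0xDC44 & 0xFFFF = 0x23BB.

23BB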